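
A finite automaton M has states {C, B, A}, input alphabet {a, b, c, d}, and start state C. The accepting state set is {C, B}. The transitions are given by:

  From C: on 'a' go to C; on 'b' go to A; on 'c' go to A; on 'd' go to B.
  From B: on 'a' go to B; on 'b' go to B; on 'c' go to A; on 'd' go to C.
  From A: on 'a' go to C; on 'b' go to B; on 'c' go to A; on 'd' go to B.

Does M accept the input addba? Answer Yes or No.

Yes

start at C
read 'a': C → C
read 'd': C → B
read 'd': B → C
read 'b': C → A
read 'a': A → C
End state C is accepting.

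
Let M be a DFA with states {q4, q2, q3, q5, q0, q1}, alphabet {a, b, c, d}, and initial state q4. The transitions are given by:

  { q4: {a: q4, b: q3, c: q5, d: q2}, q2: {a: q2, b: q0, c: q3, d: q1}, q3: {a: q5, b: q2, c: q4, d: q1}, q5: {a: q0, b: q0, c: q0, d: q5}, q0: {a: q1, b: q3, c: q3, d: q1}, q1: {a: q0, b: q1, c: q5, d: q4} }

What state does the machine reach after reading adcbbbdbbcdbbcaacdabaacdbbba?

start at q4
read 'a': q4 → q4
read 'd': q4 → q2
read 'c': q2 → q3
read 'b': q3 → q2
read 'b': q2 → q0
read 'b': q0 → q3
read 'd': q3 → q1
read 'b': q1 → q1
read 'b': q1 → q1
read 'c': q1 → q5
read 'd': q5 → q5
read 'b': q5 → q0
read 'b': q0 → q3
read 'c': q3 → q4
read 'a': q4 → q4
read 'a': q4 → q4
read 'c': q4 → q5
read 'd': q5 → q5
read 'a': q5 → q0
read 'b': q0 → q3
read 'a': q3 → q5
read 'a': q5 → q0
read 'c': q0 → q3
read 'd': q3 → q1
read 'b': q1 → q1
read 'b': q1 → q1
read 'b': q1 → q1
read 'a': q1 → q0

q0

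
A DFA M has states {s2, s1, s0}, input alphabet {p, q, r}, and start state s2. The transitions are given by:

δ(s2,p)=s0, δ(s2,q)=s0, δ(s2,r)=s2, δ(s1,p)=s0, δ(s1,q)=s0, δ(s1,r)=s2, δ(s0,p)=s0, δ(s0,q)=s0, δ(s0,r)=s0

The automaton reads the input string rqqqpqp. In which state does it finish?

Trace: s2 -r-> s2 -q-> s0 -q-> s0 -q-> s0 -p-> s0 -q-> s0 -p-> s0

s0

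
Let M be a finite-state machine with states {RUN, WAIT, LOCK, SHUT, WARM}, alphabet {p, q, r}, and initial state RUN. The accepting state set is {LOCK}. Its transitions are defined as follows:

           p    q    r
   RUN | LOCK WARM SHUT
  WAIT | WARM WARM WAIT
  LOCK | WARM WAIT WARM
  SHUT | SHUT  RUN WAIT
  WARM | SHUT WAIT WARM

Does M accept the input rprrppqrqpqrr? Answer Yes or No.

Trace: RUN -r-> SHUT -p-> SHUT -r-> WAIT -r-> WAIT -p-> WARM -p-> SHUT -q-> RUN -r-> SHUT -q-> RUN -p-> LOCK -q-> WAIT -r-> WAIT -r-> WAIT
End state WAIT is not accepting.

No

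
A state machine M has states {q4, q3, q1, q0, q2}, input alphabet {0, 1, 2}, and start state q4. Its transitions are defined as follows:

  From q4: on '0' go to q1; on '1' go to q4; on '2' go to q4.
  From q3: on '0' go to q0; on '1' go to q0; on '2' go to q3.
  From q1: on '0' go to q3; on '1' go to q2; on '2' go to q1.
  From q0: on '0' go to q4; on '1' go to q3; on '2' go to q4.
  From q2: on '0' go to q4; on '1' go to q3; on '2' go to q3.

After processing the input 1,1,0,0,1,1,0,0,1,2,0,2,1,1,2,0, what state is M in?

q4 → q4 → q4 → q1 → q3 → q0 → q3 → q0 → q4 → q4 → q4 → q1 → q1 → q2 → q3 → q3 → q0

q0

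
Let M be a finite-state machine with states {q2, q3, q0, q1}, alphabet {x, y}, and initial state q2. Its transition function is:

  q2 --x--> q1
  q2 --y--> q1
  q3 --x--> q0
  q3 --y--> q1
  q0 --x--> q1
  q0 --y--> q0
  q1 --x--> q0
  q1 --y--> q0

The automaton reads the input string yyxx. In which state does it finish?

q2 → q1 → q0 → q1 → q0

q0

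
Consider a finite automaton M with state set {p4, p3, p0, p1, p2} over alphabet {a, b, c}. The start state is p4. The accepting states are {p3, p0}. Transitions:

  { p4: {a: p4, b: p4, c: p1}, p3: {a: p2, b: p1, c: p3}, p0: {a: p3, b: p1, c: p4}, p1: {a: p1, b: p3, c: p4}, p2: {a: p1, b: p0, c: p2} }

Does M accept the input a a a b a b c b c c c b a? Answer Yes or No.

start at p4
read 'a': p4 → p4
read 'a': p4 → p4
read 'a': p4 → p4
read 'b': p4 → p4
read 'a': p4 → p4
read 'b': p4 → p4
read 'c': p4 → p1
read 'b': p1 → p3
read 'c': p3 → p3
read 'c': p3 → p3
read 'c': p3 → p3
read 'b': p3 → p1
read 'a': p1 → p1
End state p1 is not accepting.

No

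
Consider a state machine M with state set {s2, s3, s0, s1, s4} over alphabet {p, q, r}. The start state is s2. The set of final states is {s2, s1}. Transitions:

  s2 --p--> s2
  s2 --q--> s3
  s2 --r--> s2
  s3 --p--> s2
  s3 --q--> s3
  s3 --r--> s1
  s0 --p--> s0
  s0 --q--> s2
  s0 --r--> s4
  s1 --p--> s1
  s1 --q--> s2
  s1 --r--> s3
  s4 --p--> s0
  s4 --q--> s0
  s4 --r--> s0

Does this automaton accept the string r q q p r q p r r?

Yes

Trace: s2 -r-> s2 -q-> s3 -q-> s3 -p-> s2 -r-> s2 -q-> s3 -p-> s2 -r-> s2 -r-> s2
End state s2 is accepting.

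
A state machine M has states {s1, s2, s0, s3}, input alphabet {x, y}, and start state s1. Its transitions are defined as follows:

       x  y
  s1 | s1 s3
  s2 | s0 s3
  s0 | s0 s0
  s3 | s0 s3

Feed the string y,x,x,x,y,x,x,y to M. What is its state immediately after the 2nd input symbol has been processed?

Trace: s1 -y-> s3 -x-> s0
After 2 symbols: s0.

s0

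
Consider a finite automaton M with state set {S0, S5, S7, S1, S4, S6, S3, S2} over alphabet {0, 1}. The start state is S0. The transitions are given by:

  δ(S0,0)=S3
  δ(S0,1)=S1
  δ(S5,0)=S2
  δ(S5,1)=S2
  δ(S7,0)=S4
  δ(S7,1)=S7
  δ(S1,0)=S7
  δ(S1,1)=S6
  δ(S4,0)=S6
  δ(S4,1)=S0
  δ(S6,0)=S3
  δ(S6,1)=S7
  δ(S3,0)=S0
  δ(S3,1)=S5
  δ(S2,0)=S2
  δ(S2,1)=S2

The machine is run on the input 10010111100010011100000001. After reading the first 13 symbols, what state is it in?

Trace: S0 -1-> S1 -0-> S7 -0-> S4 -1-> S0 -0-> S3 -1-> S5 -1-> S2 -1-> S2 -1-> S2 -0-> S2 -0-> S2 -0-> S2 -1-> S2
After 13 symbols: S2.

S2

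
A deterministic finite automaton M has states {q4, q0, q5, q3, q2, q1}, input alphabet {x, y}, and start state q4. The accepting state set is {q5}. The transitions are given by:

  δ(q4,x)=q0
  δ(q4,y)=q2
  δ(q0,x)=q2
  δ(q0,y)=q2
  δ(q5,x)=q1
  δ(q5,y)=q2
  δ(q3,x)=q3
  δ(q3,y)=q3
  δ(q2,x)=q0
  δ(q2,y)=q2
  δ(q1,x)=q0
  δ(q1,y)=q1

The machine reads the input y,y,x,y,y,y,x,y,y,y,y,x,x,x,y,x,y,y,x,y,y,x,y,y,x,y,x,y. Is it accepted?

Trace: q4 -y-> q2 -y-> q2 -x-> q0 -y-> q2 -y-> q2 -y-> q2 -x-> q0 -y-> q2 -y-> q2 -y-> q2 -y-> q2 -x-> q0 -x-> q2 -x-> q0 -y-> q2 -x-> q0 -y-> q2 -y-> q2 -x-> q0 -y-> q2 -y-> q2 -x-> q0 -y-> q2 -y-> q2 -x-> q0 -y-> q2 -x-> q0 -y-> q2
End state q2 is not accepting.

No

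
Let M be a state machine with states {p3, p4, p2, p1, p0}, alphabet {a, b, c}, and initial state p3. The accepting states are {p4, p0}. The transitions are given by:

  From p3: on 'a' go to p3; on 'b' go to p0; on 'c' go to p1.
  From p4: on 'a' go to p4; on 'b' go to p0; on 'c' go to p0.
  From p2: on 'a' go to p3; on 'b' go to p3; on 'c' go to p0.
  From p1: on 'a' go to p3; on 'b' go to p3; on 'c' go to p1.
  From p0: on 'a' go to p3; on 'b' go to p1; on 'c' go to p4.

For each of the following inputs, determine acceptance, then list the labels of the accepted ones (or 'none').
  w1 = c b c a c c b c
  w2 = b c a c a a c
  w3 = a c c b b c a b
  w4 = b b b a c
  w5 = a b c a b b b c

w3

w1:
  start at p3
  read 'c': p3 → p1
  read 'b': p1 → p3
  read 'c': p3 → p1
  read 'a': p1 → p3
  read 'c': p3 → p1
  read 'c': p1 → p1
  read 'b': p1 → p3
  read 'c': p3 → p1
  end p1, rejected
w2:
  start at p3
  read 'b': p3 → p0
  read 'c': p0 → p4
  read 'a': p4 → p4
  read 'c': p4 → p0
  read 'a': p0 → p3
  read 'a': p3 → p3
  read 'c': p3 → p1
  end p1, rejected
w3:
  start at p3
  read 'a': p3 → p3
  read 'c': p3 → p1
  read 'c': p1 → p1
  read 'b': p1 → p3
  read 'b': p3 → p0
  read 'c': p0 → p4
  read 'a': p4 → p4
  read 'b': p4 → p0
  end p0, accepted
w4:
  start at p3
  read 'b': p3 → p0
  read 'b': p0 → p1
  read 'b': p1 → p3
  read 'a': p3 → p3
  read 'c': p3 → p1
  end p1, rejected
w5:
  start at p3
  read 'a': p3 → p3
  read 'b': p3 → p0
  read 'c': p0 → p4
  read 'a': p4 → p4
  read 'b': p4 → p0
  read 'b': p0 → p1
  read 'b': p1 → p3
  read 'c': p3 → p1
  end p1, rejected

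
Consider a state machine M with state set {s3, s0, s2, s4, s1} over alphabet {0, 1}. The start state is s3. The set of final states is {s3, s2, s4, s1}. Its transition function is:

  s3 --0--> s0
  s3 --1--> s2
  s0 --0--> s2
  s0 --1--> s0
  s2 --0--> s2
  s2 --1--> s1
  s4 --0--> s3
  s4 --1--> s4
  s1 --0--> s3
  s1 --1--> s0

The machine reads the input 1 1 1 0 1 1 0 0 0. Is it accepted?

Yes

Trace: s3 -1-> s2 -1-> s1 -1-> s0 -0-> s2 -1-> s1 -1-> s0 -0-> s2 -0-> s2 -0-> s2
End state s2 is accepting.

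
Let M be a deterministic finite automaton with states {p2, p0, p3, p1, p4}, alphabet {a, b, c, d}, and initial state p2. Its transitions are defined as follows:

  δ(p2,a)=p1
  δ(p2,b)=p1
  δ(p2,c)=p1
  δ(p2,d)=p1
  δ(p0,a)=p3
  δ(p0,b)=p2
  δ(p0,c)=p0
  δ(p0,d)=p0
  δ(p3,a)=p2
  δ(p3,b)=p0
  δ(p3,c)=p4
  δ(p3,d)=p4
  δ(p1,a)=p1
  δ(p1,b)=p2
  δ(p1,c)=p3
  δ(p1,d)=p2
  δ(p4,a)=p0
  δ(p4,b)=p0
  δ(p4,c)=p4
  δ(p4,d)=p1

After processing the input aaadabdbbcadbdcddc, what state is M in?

p2 → p1 → p1 → p1 → p2 → p1 → p2 → p1 → p2 → p1 → p3 → p2 → p1 → p2 → p1 → p3 → p4 → p1 → p3

p3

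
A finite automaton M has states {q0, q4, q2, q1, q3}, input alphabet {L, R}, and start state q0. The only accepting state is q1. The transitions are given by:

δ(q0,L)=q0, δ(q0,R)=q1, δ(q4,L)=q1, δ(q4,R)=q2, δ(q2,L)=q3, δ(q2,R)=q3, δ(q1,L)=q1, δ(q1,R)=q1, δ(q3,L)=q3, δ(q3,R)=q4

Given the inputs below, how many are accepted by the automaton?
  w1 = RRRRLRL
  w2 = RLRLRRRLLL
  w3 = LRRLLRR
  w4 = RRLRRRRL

4

w1:
  start at q0
  read 'R': q0 → q1
  read 'R': q1 → q1
  read 'R': q1 → q1
  read 'R': q1 → q1
  read 'L': q1 → q1
  read 'R': q1 → q1
  read 'L': q1 → q1
  end q1, accepted
w2:
  start at q0
  read 'R': q0 → q1
  read 'L': q1 → q1
  read 'R': q1 → q1
  read 'L': q1 → q1
  read 'R': q1 → q1
  read 'R': q1 → q1
  read 'R': q1 → q1
  read 'L': q1 → q1
  read 'L': q1 → q1
  read 'L': q1 → q1
  end q1, accepted
w3:
  start at q0
  read 'L': q0 → q0
  read 'R': q0 → q1
  read 'R': q1 → q1
  read 'L': q1 → q1
  read 'L': q1 → q1
  read 'R': q1 → q1
  read 'R': q1 → q1
  end q1, accepted
w4:
  start at q0
  read 'R': q0 → q1
  read 'R': q1 → q1
  read 'L': q1 → q1
  read 'R': q1 → q1
  read 'R': q1 → q1
  read 'R': q1 → q1
  read 'R': q1 → q1
  read 'L': q1 → q1
  end q1, accepted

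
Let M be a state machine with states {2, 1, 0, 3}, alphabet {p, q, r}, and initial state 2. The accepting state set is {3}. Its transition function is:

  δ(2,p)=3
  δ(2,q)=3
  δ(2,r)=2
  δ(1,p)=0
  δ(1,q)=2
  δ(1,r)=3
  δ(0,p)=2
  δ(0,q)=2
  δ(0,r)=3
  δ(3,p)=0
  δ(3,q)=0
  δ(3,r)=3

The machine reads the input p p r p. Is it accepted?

2 → 3 → 0 → 3 → 0
End state 0 is not accepting.

No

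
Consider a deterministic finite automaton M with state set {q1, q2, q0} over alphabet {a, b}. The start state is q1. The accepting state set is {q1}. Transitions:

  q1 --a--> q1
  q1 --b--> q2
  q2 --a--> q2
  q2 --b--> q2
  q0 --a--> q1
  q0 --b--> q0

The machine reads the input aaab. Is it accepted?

start at q1
read 'a': q1 → q1
read 'a': q1 → q1
read 'a': q1 → q1
read 'b': q1 → q2
End state q2 is not accepting.

No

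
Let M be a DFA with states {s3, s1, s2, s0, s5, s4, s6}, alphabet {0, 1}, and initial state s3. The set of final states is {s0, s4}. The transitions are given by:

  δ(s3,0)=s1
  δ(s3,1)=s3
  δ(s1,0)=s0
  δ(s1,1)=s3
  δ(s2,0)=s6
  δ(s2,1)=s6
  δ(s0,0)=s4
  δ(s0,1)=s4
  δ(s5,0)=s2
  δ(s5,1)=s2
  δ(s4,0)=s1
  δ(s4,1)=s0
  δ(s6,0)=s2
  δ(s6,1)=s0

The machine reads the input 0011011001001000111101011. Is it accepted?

No

s3 → s1 → s0 → s4 → s0 → s4 → s0 → s4 → s1 → s0 → s4 → s1 → s0 → s4 → s1 → s0 → s4 → s0 → s4 → s0 → s4 → s1 → s3 → s1 → s3 → s3
End state s3 is not accepting.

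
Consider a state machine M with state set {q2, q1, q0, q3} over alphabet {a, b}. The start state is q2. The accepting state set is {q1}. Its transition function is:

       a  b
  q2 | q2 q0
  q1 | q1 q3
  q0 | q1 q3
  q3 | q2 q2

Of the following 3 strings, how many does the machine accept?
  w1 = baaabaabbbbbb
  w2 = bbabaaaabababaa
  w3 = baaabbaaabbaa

0

w1: Trace: q2 -b-> q0 -a-> q1 -a-> q1 -a-> q1 -b-> q3 -a-> q2 -a-> q2 -b-> q0 -b-> q3 -b-> q2 -b-> q0 -b-> q3 -b-> q2  → end q2, rejected
w2: Trace: q2 -b-> q0 -b-> q3 -a-> q2 -b-> q0 -a-> q1 -a-> q1 -a-> q1 -a-> q1 -b-> q3 -a-> q2 -b-> q0 -a-> q1 -b-> q3 -a-> q2 -a-> q2  → end q2, rejected
w3: Trace: q2 -b-> q0 -a-> q1 -a-> q1 -a-> q1 -b-> q3 -b-> q2 -a-> q2 -a-> q2 -a-> q2 -b-> q0 -b-> q3 -a-> q2 -a-> q2  → end q2, rejected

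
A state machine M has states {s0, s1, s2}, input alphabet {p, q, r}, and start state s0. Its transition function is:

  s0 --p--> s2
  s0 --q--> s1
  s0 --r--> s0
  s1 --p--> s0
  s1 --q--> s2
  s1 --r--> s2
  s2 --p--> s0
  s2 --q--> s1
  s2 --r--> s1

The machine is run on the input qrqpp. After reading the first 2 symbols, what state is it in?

s0 → s1 → s2
After 2 symbols: s2.

s2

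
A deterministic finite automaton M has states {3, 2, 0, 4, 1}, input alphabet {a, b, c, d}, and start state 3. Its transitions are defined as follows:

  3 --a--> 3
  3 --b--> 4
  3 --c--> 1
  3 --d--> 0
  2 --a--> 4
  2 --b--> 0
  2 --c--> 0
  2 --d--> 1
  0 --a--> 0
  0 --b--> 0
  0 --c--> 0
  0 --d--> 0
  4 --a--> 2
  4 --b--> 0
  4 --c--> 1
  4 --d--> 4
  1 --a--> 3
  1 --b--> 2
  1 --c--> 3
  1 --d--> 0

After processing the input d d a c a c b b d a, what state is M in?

0

Trace: 3 -d-> 0 -d-> 0 -a-> 0 -c-> 0 -a-> 0 -c-> 0 -b-> 0 -b-> 0 -d-> 0 -a-> 0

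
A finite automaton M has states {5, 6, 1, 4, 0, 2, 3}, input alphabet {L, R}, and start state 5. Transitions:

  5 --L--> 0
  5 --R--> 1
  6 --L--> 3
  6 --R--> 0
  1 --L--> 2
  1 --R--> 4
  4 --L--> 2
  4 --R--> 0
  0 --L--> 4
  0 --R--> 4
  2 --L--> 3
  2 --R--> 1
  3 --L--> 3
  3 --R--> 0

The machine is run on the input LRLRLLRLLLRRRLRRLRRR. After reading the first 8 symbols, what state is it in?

4

start at 5
read 'L': 5 → 0
read 'R': 0 → 4
read 'L': 4 → 2
read 'R': 2 → 1
read 'L': 1 → 2
read 'L': 2 → 3
read 'R': 3 → 0
read 'L': 0 → 4
After 8 symbols: 4.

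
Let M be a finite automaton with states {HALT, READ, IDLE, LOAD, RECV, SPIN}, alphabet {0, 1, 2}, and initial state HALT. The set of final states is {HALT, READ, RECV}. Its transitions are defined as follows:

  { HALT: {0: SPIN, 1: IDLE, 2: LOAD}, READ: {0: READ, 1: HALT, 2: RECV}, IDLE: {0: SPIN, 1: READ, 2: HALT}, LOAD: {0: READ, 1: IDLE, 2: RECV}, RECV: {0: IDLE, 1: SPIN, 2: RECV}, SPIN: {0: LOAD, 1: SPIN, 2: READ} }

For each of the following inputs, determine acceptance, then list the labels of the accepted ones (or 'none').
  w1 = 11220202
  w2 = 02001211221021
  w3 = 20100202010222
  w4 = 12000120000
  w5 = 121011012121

w1, w3, w4

w1: Trace: HALT -1-> IDLE -1-> READ -2-> RECV -2-> RECV -0-> IDLE -2-> HALT -0-> SPIN -2-> READ  → end READ, accepted
w2: Trace: HALT -0-> SPIN -2-> READ -0-> READ -0-> READ -1-> HALT -2-> LOAD -1-> IDLE -1-> READ -2-> RECV -2-> RECV -1-> SPIN -0-> LOAD -2-> RECV -1-> SPIN  → end SPIN, rejected
w3: Trace: HALT -2-> LOAD -0-> READ -1-> HALT -0-> SPIN -0-> LOAD -2-> RECV -0-> IDLE -2-> HALT -0-> SPIN -1-> SPIN -0-> LOAD -2-> RECV -2-> RECV -2-> RECV  → end RECV, accepted
w4: Trace: HALT -1-> IDLE -2-> HALT -0-> SPIN -0-> LOAD -0-> READ -1-> HALT -2-> LOAD -0-> READ -0-> READ -0-> READ -0-> READ  → end READ, accepted
w5: Trace: HALT -1-> IDLE -2-> HALT -1-> IDLE -0-> SPIN -1-> SPIN -1-> SPIN -0-> LOAD -1-> IDLE -2-> HALT -1-> IDLE -2-> HALT -1-> IDLE  → end IDLE, rejected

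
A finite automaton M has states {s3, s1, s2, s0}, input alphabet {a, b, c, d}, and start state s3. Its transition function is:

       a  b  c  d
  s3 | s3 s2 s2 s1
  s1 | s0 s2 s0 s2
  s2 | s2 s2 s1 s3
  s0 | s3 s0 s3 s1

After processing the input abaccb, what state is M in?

Trace: s3 -a-> s3 -b-> s2 -a-> s2 -c-> s1 -c-> s0 -b-> s0

s0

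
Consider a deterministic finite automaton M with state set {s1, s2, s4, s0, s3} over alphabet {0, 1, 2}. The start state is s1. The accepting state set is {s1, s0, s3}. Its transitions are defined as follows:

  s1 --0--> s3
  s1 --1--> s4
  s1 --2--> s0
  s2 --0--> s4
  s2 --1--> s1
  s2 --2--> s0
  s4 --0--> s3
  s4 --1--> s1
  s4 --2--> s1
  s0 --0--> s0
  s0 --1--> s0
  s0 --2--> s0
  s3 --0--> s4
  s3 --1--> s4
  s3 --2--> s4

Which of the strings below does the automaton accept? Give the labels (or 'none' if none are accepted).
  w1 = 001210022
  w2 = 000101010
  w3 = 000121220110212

w1: Trace: s1 -0-> s3 -0-> s4 -1-> s1 -2-> s0 -1-> s0 -0-> s0 -0-> s0 -2-> s0 -2-> s0  → end s0, accepted
w2: Trace: s1 -0-> s3 -0-> s4 -0-> s3 -1-> s4 -0-> s3 -1-> s4 -0-> s3 -1-> s4 -0-> s3  → end s3, accepted
w3: Trace: s1 -0-> s3 -0-> s4 -0-> s3 -1-> s4 -2-> s1 -1-> s4 -2-> s1 -2-> s0 -0-> s0 -1-> s0 -1-> s0 -0-> s0 -2-> s0 -1-> s0 -2-> s0  → end s0, accepted

w1, w2, w3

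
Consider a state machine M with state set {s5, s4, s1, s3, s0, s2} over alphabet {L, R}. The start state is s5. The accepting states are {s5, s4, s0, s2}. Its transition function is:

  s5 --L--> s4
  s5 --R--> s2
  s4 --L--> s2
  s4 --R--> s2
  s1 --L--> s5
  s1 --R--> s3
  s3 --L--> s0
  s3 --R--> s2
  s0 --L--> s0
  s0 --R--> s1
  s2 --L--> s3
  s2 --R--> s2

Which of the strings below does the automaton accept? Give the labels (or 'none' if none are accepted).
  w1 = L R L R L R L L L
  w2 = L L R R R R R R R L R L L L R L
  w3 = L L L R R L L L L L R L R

w1, w2, w3

w1:
  start at s5
  read 'L': s5 → s4
  read 'R': s4 → s2
  read 'L': s2 → s3
  read 'R': s3 → s2
  read 'L': s2 → s3
  read 'R': s3 → s2
  read 'L': s2 → s3
  read 'L': s3 → s0
  read 'L': s0 → s0
  end s0, accepted
w2:
  start at s5
  read 'L': s5 → s4
  read 'L': s4 → s2
  read 'R': s2 → s2
  read 'R': s2 → s2
  read 'R': s2 → s2
  read 'R': s2 → s2
  read 'R': s2 → s2
  read 'R': s2 → s2
  read 'R': s2 → s2
  read 'L': s2 → s3
  read 'R': s3 → s2
  read 'L': s2 → s3
  read 'L': s3 → s0
  read 'L': s0 → s0
  read 'R': s0 → s1
  read 'L': s1 → s5
  end s5, accepted
w3:
  start at s5
  read 'L': s5 → s4
  read 'L': s4 → s2
  read 'L': s2 → s3
  read 'R': s3 → s2
  read 'R': s2 → s2
  read 'L': s2 → s3
  read 'L': s3 → s0
  read 'L': s0 → s0
  read 'L': s0 → s0
  read 'L': s0 → s0
  read 'R': s0 → s1
  read 'L': s1 → s5
  read 'R': s5 → s2
  end s2, accepted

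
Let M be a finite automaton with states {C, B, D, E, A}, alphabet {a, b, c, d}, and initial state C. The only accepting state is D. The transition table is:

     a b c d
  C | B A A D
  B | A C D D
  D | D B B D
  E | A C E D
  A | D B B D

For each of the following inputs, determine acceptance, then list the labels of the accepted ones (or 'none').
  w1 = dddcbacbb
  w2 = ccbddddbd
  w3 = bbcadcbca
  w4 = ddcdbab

w2, w3

w1: C → D → D → D → B → C → B → D → B → C  → end C, rejected
w2: C → A → B → C → D → D → D → D → B → D  → end D, accepted
w3: C → A → B → D → D → D → B → C → A → D  → end D, accepted
w4: C → D → D → B → D → B → A → B  → end B, rejected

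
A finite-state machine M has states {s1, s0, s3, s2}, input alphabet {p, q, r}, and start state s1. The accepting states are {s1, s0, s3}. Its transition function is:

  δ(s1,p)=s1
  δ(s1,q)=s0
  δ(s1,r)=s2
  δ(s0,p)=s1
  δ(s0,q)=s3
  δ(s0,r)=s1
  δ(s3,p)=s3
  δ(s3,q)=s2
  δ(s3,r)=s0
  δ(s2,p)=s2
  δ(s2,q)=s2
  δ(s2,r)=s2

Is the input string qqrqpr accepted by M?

Trace: s1 -q-> s0 -q-> s3 -r-> s0 -q-> s3 -p-> s3 -r-> s0
End state s0 is accepting.

Yes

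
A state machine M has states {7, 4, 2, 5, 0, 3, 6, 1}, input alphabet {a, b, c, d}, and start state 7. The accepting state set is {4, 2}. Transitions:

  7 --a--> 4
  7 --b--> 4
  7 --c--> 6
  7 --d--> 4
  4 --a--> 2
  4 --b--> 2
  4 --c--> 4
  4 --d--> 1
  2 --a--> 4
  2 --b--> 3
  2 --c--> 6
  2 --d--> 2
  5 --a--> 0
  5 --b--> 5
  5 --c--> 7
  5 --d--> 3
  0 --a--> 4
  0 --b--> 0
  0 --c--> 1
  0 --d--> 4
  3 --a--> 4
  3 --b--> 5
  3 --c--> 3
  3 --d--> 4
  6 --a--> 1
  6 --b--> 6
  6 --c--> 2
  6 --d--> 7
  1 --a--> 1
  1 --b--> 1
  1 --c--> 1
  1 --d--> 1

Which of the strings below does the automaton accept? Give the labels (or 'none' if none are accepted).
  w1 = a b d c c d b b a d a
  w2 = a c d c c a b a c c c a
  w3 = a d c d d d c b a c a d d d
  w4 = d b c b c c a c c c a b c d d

w1

w1: Trace: 7 -a-> 4 -b-> 2 -d-> 2 -c-> 6 -c-> 2 -d-> 2 -b-> 3 -b-> 5 -a-> 0 -d-> 4 -a-> 2  → end 2, accepted
w2: Trace: 7 -a-> 4 -c-> 4 -d-> 1 -c-> 1 -c-> 1 -a-> 1 -b-> 1 -a-> 1 -c-> 1 -c-> 1 -c-> 1 -a-> 1  → end 1, rejected
w3: Trace: 7 -a-> 4 -d-> 1 -c-> 1 -d-> 1 -d-> 1 -d-> 1 -c-> 1 -b-> 1 -a-> 1 -c-> 1 -a-> 1 -d-> 1 -d-> 1 -d-> 1  → end 1, rejected
w4: Trace: 7 -d-> 4 -b-> 2 -c-> 6 -b-> 6 -c-> 2 -c-> 6 -a-> 1 -c-> 1 -c-> 1 -c-> 1 -a-> 1 -b-> 1 -c-> 1 -d-> 1 -d-> 1  → end 1, rejected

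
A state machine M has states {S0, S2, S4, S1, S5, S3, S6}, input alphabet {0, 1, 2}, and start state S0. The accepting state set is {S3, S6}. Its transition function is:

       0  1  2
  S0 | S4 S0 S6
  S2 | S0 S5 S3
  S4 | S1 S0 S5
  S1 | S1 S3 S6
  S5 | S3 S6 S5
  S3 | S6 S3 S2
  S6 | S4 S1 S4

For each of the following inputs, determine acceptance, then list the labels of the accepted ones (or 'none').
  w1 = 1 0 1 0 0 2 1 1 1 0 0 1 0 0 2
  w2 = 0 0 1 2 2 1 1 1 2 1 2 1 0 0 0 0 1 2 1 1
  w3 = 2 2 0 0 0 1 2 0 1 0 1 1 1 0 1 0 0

w1, w2

w1: Trace: S0 -1-> S0 -0-> S4 -1-> S0 -0-> S4 -0-> S1 -2-> S6 -1-> S1 -1-> S3 -1-> S3 -0-> S6 -0-> S4 -1-> S0 -0-> S4 -0-> S1 -2-> S6  → end S6, accepted
w2: Trace: S0 -0-> S4 -0-> S1 -1-> S3 -2-> S2 -2-> S3 -1-> S3 -1-> S3 -1-> S3 -2-> S2 -1-> S5 -2-> S5 -1-> S6 -0-> S4 -0-> S1 -0-> S1 -0-> S1 -1-> S3 -2-> S2 -1-> S5 -1-> S6  → end S6, accepted
w3: Trace: S0 -2-> S6 -2-> S4 -0-> S1 -0-> S1 -0-> S1 -1-> S3 -2-> S2 -0-> S0 -1-> S0 -0-> S4 -1-> S0 -1-> S0 -1-> S0 -0-> S4 -1-> S0 -0-> S4 -0-> S1  → end S1, rejected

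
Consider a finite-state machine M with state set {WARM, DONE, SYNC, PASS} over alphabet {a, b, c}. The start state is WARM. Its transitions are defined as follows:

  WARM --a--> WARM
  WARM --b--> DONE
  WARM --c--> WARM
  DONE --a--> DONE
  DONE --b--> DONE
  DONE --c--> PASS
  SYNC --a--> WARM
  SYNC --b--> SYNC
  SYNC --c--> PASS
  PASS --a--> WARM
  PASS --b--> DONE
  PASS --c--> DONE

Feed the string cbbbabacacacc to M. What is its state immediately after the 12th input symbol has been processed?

WARM

start at WARM
read 'c': WARM → WARM
read 'b': WARM → DONE
read 'b': DONE → DONE
read 'b': DONE → DONE
read 'a': DONE → DONE
read 'b': DONE → DONE
read 'a': DONE → DONE
read 'c': DONE → PASS
read 'a': PASS → WARM
read 'c': WARM → WARM
read 'a': WARM → WARM
read 'c': WARM → WARM
After 12 symbols: WARM.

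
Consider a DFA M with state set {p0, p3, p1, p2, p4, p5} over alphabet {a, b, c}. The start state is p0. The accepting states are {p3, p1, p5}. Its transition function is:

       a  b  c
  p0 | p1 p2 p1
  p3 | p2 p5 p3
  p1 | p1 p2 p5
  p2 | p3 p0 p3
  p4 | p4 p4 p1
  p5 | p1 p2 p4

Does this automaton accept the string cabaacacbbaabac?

Yes

start at p0
read 'c': p0 → p1
read 'a': p1 → p1
read 'b': p1 → p2
read 'a': p2 → p3
read 'a': p3 → p2
read 'c': p2 → p3
read 'a': p3 → p2
read 'c': p2 → p3
read 'b': p3 → p5
read 'b': p5 → p2
read 'a': p2 → p3
read 'a': p3 → p2
read 'b': p2 → p0
read 'a': p0 → p1
read 'c': p1 → p5
End state p5 is accepting.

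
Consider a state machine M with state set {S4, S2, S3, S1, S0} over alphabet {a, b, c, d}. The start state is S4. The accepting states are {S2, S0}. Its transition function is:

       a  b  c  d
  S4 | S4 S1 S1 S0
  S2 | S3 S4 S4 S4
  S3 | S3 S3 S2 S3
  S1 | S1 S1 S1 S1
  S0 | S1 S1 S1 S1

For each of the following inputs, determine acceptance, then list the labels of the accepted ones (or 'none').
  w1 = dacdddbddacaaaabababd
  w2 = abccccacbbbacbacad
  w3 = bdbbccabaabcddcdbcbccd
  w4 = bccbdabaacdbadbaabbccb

w1: Trace: S4 -d-> S0 -a-> S1 -c-> S1 -d-> S1 -d-> S1 -d-> S1 -b-> S1 -d-> S1 -d-> S1 -a-> S1 -c-> S1 -a-> S1 -a-> S1 -a-> S1 -a-> S1 -b-> S1 -a-> S1 -b-> S1 -a-> S1 -b-> S1 -d-> S1  → end S1, rejected
w2: Trace: S4 -a-> S4 -b-> S1 -c-> S1 -c-> S1 -c-> S1 -c-> S1 -a-> S1 -c-> S1 -b-> S1 -b-> S1 -b-> S1 -a-> S1 -c-> S1 -b-> S1 -a-> S1 -c-> S1 -a-> S1 -d-> S1  → end S1, rejected
w3: Trace: S4 -b-> S1 -d-> S1 -b-> S1 -b-> S1 -c-> S1 -c-> S1 -a-> S1 -b-> S1 -a-> S1 -a-> S1 -b-> S1 -c-> S1 -d-> S1 -d-> S1 -c-> S1 -d-> S1 -b-> S1 -c-> S1 -b-> S1 -c-> S1 -c-> S1 -d-> S1  → end S1, rejected
w4: Trace: S4 -b-> S1 -c-> S1 -c-> S1 -b-> S1 -d-> S1 -a-> S1 -b-> S1 -a-> S1 -a-> S1 -c-> S1 -d-> S1 -b-> S1 -a-> S1 -d-> S1 -b-> S1 -a-> S1 -a-> S1 -b-> S1 -b-> S1 -c-> S1 -c-> S1 -b-> S1  → end S1, rejected

none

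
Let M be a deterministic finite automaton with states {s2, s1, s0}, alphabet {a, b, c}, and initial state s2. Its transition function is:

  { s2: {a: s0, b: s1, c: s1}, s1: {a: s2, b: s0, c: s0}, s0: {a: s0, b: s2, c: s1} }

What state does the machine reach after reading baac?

s1

start at s2
read 'b': s2 → s1
read 'a': s1 → s2
read 'a': s2 → s0
read 'c': s0 → s1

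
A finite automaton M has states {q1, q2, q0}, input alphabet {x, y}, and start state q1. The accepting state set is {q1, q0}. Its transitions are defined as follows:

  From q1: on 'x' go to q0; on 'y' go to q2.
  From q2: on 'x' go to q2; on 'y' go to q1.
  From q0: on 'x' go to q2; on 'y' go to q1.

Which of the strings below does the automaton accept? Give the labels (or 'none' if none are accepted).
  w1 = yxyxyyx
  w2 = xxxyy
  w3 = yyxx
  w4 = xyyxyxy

w4

w1: Trace: q1 -y-> q2 -x-> q2 -y-> q1 -x-> q0 -y-> q1 -y-> q2 -x-> q2  → end q2, rejected
w2: Trace: q1 -x-> q0 -x-> q2 -x-> q2 -y-> q1 -y-> q2  → end q2, rejected
w3: Trace: q1 -y-> q2 -y-> q1 -x-> q0 -x-> q2  → end q2, rejected
w4: Trace: q1 -x-> q0 -y-> q1 -y-> q2 -x-> q2 -y-> q1 -x-> q0 -y-> q1  → end q1, accepted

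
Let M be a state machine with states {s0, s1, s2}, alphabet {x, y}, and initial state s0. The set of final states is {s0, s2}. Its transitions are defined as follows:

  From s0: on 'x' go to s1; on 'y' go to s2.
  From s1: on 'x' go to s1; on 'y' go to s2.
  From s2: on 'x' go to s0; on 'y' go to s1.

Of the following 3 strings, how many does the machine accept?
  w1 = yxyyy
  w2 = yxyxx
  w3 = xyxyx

w1: s0 → s2 → s0 → s2 → s1 → s2  → end s2, accepted
w2: s0 → s2 → s0 → s2 → s0 → s1  → end s1, rejected
w3: s0 → s1 → s2 → s0 → s2 → s0  → end s0, accepted

2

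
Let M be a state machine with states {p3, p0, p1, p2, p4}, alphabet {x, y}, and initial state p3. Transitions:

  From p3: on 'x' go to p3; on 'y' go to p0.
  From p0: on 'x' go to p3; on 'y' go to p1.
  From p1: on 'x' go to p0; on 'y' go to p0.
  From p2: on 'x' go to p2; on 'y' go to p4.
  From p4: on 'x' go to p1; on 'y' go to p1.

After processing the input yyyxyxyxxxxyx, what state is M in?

p3

p3 → p0 → p1 → p0 → p3 → p0 → p3 → p0 → p3 → p3 → p3 → p3 → p0 → p3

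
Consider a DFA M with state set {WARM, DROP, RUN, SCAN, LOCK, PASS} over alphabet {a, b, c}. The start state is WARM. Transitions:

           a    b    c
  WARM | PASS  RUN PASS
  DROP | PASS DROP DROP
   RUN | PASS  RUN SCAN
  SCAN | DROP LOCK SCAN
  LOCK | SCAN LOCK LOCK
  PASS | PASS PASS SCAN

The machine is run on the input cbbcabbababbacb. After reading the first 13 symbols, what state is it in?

PASS

start at WARM
read 'c': WARM → PASS
read 'b': PASS → PASS
read 'b': PASS → PASS
read 'c': PASS → SCAN
read 'a': SCAN → DROP
read 'b': DROP → DROP
read 'b': DROP → DROP
read 'a': DROP → PASS
read 'b': PASS → PASS
read 'a': PASS → PASS
read 'b': PASS → PASS
read 'b': PASS → PASS
read 'a': PASS → PASS
After 13 symbols: PASS.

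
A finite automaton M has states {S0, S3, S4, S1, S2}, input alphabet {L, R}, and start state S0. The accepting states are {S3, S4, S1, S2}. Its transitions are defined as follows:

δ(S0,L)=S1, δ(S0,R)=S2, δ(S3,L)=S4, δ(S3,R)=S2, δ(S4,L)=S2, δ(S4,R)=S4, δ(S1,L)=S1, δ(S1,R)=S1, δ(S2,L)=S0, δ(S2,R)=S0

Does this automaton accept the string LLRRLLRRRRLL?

start at S0
read 'L': S0 → S1
read 'L': S1 → S1
read 'R': S1 → S1
read 'R': S1 → S1
read 'L': S1 → S1
read 'L': S1 → S1
read 'R': S1 → S1
read 'R': S1 → S1
read 'R': S1 → S1
read 'R': S1 → S1
read 'L': S1 → S1
read 'L': S1 → S1
End state S1 is accepting.

Yes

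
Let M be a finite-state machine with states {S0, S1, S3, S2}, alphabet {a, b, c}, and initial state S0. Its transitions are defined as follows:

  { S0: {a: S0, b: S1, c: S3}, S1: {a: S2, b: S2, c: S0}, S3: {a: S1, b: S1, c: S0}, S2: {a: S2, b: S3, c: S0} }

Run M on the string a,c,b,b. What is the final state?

S2

start at S0
read 'a': S0 → S0
read 'c': S0 → S3
read 'b': S3 → S1
read 'b': S1 → S2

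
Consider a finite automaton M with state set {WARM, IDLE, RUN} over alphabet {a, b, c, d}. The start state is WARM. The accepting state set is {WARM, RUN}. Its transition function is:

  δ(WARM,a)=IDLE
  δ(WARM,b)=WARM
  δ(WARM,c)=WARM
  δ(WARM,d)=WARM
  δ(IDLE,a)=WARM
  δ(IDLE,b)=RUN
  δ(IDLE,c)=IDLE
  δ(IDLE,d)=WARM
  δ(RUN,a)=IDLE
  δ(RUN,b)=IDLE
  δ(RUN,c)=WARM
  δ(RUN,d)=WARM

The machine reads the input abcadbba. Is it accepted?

No

WARM → IDLE → RUN → WARM → IDLE → WARM → WARM → WARM → IDLE
End state IDLE is not accepting.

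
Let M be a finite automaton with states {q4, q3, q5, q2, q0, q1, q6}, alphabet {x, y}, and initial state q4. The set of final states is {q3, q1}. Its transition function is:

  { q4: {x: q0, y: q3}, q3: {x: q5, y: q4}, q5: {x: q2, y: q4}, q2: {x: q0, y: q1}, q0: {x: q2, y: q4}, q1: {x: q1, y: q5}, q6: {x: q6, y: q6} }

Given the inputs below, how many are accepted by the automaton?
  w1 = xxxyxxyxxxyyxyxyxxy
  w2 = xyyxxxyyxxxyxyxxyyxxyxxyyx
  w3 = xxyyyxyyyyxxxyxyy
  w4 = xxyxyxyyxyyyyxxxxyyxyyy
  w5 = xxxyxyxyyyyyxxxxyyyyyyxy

2

w1:
  start at q4
  read 'x': q4 → q0
  read 'x': q0 → q2
  read 'x': q2 → q0
  read 'y': q0 → q4
  read 'x': q4 → q0
  read 'x': q0 → q2
  read 'y': q2 → q1
  read 'x': q1 → q1
  read 'x': q1 → q1
  read 'x': q1 → q1
  read 'y': q1 → q5
  read 'y': q5 → q4
  read 'x': q4 → q0
  read 'y': q0 → q4
  read 'x': q4 → q0
  read 'y': q0 → q4
  read 'x': q4 → q0
  read 'x': q0 → q2
  read 'y': q2 → q1
  end q1, accepted
w2:
  start at q4
  read 'x': q4 → q0
  read 'y': q0 → q4
  read 'y': q4 → q3
  read 'x': q3 → q5
  read 'x': q5 → q2
  read 'x': q2 → q0
  read 'y': q0 → q4
  read 'y': q4 → q3
  read 'x': q3 → q5
  read 'x': q5 → q2
  read 'x': q2 → q0
  read 'y': q0 → q4
  read 'x': q4 → q0
  read 'y': q0 → q4
  read 'x': q4 → q0
  read 'x': q0 → q2
  read 'y': q2 → q1
  read 'y': q1 → q5
  read 'x': q5 → q2
  read 'x': q2 → q0
  read 'y': q0 → q4
  read 'x': q4 → q0
  read 'x': q0 → q2
  read 'y': q2 → q1
  read 'y': q1 → q5
  read 'x': q5 → q2
  end q2, rejected
w3:
  start at q4
  read 'x': q4 → q0
  read 'x': q0 → q2
  read 'y': q2 → q1
  read 'y': q1 → q5
  read 'y': q5 → q4
  read 'x': q4 → q0
  read 'y': q0 → q4
  read 'y': q4 → q3
  read 'y': q3 → q4
  read 'y': q4 → q3
  read 'x': q3 → q5
  read 'x': q5 → q2
  read 'x': q2 → q0
  read 'y': q0 → q4
  read 'x': q4 → q0
  read 'y': q0 → q4
  read 'y': q4 → q3
  end q3, accepted
w4:
  start at q4
  read 'x': q4 → q0
  read 'x': q0 → q2
  read 'y': q2 → q1
  read 'x': q1 → q1
  read 'y': q1 → q5
  read 'x': q5 → q2
  read 'y': q2 → q1
  read 'y': q1 → q5
  read 'x': q5 → q2
  read 'y': q2 → q1
  read 'y': q1 → q5
  read 'y': q5 → q4
  read 'y': q4 → q3
  read 'x': q3 → q5
  read 'x': q5 → q2
  read 'x': q2 → q0
  read 'x': q0 → q2
  read 'y': q2 → q1
  read 'y': q1 → q5
  read 'x': q5 → q2
  read 'y': q2 → q1
  read 'y': q1 → q5
  read 'y': q5 → q4
  end q4, rejected
w5:
  start at q4
  read 'x': q4 → q0
  read 'x': q0 → q2
  read 'x': q2 → q0
  read 'y': q0 → q4
  read 'x': q4 → q0
  read 'y': q0 → q4
  read 'x': q4 → q0
  read 'y': q0 → q4
  read 'y': q4 → q3
  read 'y': q3 → q4
  read 'y': q4 → q3
  read 'y': q3 → q4
  read 'x': q4 → q0
  read 'x': q0 → q2
  read 'x': q2 → q0
  read 'x': q0 → q2
  read 'y': q2 → q1
  read 'y': q1 → q5
  read 'y': q5 → q4
  read 'y': q4 → q3
  read 'y': q3 → q4
  read 'y': q4 → q3
  read 'x': q3 → q5
  read 'y': q5 → q4
  end q4, rejected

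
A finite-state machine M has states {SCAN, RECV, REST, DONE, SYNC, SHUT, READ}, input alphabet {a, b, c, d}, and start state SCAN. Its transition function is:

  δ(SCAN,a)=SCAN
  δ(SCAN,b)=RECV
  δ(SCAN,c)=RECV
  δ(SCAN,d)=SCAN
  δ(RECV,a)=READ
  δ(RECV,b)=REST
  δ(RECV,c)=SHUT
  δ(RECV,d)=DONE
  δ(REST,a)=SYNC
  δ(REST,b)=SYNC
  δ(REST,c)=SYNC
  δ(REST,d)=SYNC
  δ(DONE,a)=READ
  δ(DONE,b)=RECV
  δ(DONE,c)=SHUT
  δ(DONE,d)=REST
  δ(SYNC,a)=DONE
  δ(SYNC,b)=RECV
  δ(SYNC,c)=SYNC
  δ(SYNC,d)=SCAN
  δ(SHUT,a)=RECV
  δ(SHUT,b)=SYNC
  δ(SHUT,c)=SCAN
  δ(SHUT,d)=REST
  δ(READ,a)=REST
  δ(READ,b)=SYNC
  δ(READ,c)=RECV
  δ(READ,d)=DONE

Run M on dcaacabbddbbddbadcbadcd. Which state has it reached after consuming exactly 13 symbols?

SCAN → SCAN → RECV → READ → REST → SYNC → DONE → RECV → REST → SYNC → SCAN → RECV → REST → SYNC
After 13 symbols: SYNC.

SYNC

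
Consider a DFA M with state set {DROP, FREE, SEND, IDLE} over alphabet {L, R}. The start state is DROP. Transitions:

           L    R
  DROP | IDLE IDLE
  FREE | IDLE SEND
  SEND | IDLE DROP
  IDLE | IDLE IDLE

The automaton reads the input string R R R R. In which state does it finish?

IDLE

DROP → IDLE → IDLE → IDLE → IDLE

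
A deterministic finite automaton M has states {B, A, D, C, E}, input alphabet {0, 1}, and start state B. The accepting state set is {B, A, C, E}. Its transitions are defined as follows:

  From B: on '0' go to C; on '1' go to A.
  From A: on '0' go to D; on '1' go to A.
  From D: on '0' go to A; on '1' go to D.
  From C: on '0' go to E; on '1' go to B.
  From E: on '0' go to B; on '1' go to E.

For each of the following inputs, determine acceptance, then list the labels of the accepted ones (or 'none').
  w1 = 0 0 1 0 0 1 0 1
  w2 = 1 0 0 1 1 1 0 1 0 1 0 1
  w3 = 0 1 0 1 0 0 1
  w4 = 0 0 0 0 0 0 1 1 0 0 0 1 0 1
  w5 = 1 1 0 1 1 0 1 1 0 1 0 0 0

w1: Trace: B -0-> C -0-> E -1-> E -0-> B -0-> C -1-> B -0-> C -1-> B  → end B, accepted
w2: Trace: B -1-> A -0-> D -0-> A -1-> A -1-> A -1-> A -0-> D -1-> D -0-> A -1-> A -0-> D -1-> D  → end D, rejected
w3: Trace: B -0-> C -1-> B -0-> C -1-> B -0-> C -0-> E -1-> E  → end E, accepted
w4: Trace: B -0-> C -0-> E -0-> B -0-> C -0-> E -0-> B -1-> A -1-> A -0-> D -0-> A -0-> D -1-> D -0-> A -1-> A  → end A, accepted
w5: Trace: B -1-> A -1-> A -0-> D -1-> D -1-> D -0-> A -1-> A -1-> A -0-> D -1-> D -0-> A -0-> D -0-> A  → end A, accepted

w1, w3, w4, w5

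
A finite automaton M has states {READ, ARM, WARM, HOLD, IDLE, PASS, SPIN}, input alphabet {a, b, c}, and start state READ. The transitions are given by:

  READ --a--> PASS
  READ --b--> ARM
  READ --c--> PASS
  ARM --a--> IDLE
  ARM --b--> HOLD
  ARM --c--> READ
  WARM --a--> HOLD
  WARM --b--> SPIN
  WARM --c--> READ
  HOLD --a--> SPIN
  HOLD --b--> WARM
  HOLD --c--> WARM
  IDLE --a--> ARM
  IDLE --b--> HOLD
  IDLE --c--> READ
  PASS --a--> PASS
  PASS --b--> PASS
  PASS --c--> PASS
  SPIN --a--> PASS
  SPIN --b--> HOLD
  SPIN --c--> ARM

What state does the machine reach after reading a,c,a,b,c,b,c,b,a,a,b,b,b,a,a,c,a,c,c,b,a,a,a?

Trace: READ -a-> PASS -c-> PASS -a-> PASS -b-> PASS -c-> PASS -b-> PASS -c-> PASS -b-> PASS -a-> PASS -a-> PASS -b-> PASS -b-> PASS -b-> PASS -a-> PASS -a-> PASS -c-> PASS -a-> PASS -c-> PASS -c-> PASS -b-> PASS -a-> PASS -a-> PASS -a-> PASS

PASS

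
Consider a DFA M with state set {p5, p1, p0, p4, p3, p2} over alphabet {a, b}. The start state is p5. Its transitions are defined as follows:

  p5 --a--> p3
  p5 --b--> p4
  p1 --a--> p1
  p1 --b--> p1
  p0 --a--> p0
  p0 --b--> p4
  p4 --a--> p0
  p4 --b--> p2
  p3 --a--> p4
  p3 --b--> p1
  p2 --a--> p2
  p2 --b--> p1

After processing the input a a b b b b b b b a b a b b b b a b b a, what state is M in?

start at p5
read 'a': p5 → p3
read 'a': p3 → p4
read 'b': p4 → p2
read 'b': p2 → p1
read 'b': p1 → p1
read 'b': p1 → p1
read 'b': p1 → p1
read 'b': p1 → p1
read 'b': p1 → p1
read 'a': p1 → p1
read 'b': p1 → p1
read 'a': p1 → p1
read 'b': p1 → p1
read 'b': p1 → p1
read 'b': p1 → p1
read 'b': p1 → p1
read 'a': p1 → p1
read 'b': p1 → p1
read 'b': p1 → p1
read 'a': p1 → p1

p1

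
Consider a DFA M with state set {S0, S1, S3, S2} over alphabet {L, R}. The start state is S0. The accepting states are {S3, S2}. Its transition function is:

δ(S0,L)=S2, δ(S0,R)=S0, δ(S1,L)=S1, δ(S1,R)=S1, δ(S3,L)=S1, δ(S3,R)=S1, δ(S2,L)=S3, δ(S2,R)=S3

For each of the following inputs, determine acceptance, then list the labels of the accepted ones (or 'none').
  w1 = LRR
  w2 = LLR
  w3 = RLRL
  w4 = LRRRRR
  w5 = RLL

w1: S0 → S2 → S3 → S1  → end S1, rejected
w2: S0 → S2 → S3 → S1  → end S1, rejected
w3: S0 → S0 → S2 → S3 → S1  → end S1, rejected
w4: S0 → S2 → S3 → S1 → S1 → S1 → S1  → end S1, rejected
w5: S0 → S0 → S2 → S3  → end S3, accepted

w5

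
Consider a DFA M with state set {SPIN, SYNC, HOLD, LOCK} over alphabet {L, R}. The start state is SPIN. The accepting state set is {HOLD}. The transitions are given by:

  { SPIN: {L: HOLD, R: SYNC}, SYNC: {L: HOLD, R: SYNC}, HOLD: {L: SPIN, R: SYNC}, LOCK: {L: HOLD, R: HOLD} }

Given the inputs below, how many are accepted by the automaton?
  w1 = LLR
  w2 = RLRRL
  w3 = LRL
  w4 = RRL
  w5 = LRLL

w1: SPIN → HOLD → SPIN → SYNC  → end SYNC, rejected
w2: SPIN → SYNC → HOLD → SYNC → SYNC → HOLD  → end HOLD, accepted
w3: SPIN → HOLD → SYNC → HOLD  → end HOLD, accepted
w4: SPIN → SYNC → SYNC → HOLD  → end HOLD, accepted
w5: SPIN → HOLD → SYNC → HOLD → SPIN  → end SPIN, rejected

3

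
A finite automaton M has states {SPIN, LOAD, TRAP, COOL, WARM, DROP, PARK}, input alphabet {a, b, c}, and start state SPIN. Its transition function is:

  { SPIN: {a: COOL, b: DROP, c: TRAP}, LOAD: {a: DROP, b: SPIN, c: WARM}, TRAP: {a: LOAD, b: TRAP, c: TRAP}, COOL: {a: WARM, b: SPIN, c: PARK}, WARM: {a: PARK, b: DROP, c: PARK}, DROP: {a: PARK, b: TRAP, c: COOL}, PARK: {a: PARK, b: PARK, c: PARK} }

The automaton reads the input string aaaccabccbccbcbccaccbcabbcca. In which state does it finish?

start at SPIN
read 'a': SPIN → COOL
read 'a': COOL → WARM
read 'a': WARM → PARK
read 'c': PARK → PARK
read 'c': PARK → PARK
read 'a': PARK → PARK
read 'b': PARK → PARK
read 'c': PARK → PARK
read 'c': PARK → PARK
read 'b': PARK → PARK
read 'c': PARK → PARK
read 'c': PARK → PARK
read 'b': PARK → PARK
read 'c': PARK → PARK
read 'b': PARK → PARK
read 'c': PARK → PARK
read 'c': PARK → PARK
read 'a': PARK → PARK
read 'c': PARK → PARK
read 'c': PARK → PARK
read 'b': PARK → PARK
read 'c': PARK → PARK
read 'a': PARK → PARK
read 'b': PARK → PARK
read 'b': PARK → PARK
read 'c': PARK → PARK
read 'c': PARK → PARK
read 'a': PARK → PARK

PARK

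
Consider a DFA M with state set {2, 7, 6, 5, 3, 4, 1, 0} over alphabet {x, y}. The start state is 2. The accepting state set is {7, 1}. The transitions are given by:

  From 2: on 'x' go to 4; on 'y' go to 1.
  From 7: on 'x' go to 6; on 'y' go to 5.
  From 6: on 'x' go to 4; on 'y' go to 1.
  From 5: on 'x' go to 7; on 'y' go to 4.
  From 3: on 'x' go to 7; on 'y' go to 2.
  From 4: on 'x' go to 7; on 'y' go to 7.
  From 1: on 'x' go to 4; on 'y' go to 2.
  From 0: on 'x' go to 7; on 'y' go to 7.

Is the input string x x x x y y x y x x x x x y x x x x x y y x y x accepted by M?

Yes

2 → 4 → 7 → 6 → 4 → 7 → 5 → 7 → 5 → 7 → 6 → 4 → 7 → 6 → 1 → 4 → 7 → 6 → 4 → 7 → 5 → 4 → 7 → 5 → 7
End state 7 is accepting.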